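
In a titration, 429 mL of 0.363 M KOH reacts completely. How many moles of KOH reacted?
Moles = Molarity × Volume (L)
Moles = 0.363 M × 0.429 L = 0.1557 mol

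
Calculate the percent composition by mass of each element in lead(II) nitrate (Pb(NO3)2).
Pb: 62.56%, N: 8.46%, O: 28.98%

Molar mass of Pb(NO3)2 = 331.22 g/mol
% Pb = (1 × 207.2) / 331.22 × 100% = 207.2 / 331.22 × 100% = 62.56%
% N = (2 × 14.01) / 331.22 × 100% = 28.02 / 331.22 × 100% = 8.46%
% O = (6 × 16.0) / 331.22 × 100% = 96 / 331.22 × 100% = 28.98%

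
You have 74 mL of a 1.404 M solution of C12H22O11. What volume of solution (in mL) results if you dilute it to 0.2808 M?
Using M₁V₁ = M₂V₂:
1.404 × 74 = 0.2808 × V₂
V₂ = (1.404 × 74) / 0.2808 = 370 mL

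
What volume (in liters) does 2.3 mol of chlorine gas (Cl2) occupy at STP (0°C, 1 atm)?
At STP, 1 mol of gas occupies 22.4 L
Volume = 2.3 mol × 22.4 L/mol = 51.52 L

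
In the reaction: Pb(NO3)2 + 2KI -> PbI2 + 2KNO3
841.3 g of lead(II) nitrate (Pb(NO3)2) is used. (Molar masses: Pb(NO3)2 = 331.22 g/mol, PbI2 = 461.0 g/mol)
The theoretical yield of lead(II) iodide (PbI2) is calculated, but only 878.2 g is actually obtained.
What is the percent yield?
Moles of Pb(NO3)2 = 841.3 g ÷ 331.22 g/mol = 2.54 mol
Mole ratio: 1 mol PbI2 / 1 mol Pb(NO3)2
Moles of PbI2 = 2.54 × (1/1) = 2.54 mol
Theoretical yield = 2.54 mol × 461.0 g/mol = 1170.9 g
Actual yield = 878.2 g
Percent yield = (878.2 / 1170.9) × 100% = 75.0%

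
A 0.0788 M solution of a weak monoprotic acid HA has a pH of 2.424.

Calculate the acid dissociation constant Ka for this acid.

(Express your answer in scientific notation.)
K_a = 1.89e-04

[H⁺] = 10^(−pH) = 10^(−2.424) = 3.767e-03 M. For HA ⇌ H⁺ + A⁻, Ka = x²/(C − x) = (3.767e-03)²/(0.0788 − 3.767e-03) = 1.89e-04.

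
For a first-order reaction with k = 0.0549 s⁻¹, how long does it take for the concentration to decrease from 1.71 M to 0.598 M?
19.14 s

From ln[A] = ln[A]₀ - k·t: t = ln([A]₀/[A])/k = ln(1.71/0.598)/0.0549 = ln(2.8595)/0.0549 = 1.0507/0.0549 = 19.14 s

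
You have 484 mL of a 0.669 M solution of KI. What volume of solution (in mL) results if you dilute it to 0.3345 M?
Using M₁V₁ = M₂V₂:
0.669 × 484 = 0.3345 × V₂
V₂ = (0.669 × 484) / 0.3345 = 968 mL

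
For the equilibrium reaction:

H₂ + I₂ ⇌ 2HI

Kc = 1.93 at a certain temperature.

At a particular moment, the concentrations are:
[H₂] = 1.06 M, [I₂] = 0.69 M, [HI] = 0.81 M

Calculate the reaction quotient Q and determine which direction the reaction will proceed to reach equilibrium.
Q = 0.897, Q < K, reaction proceeds forward (toward products)

Q = ([HI]^2) / ([H₂] × [I₂])
  = ((0.81)^2) / ((1.06)·(0.69)) = 0.6561/0.7314 = 0.897
Since Q = 0.897 < Kc = 1.93, the reaction proceeds forward (toward products) to reach equilibrium.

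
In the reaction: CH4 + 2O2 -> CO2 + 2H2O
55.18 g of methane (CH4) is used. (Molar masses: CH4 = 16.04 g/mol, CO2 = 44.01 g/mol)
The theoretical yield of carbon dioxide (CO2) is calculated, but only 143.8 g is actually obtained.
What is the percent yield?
Moles of CH4 = 55.18 g ÷ 16.04 g/mol = 3.44015 mol
Mole ratio: 1 mol CO2 / 1 mol CH4
Moles of CO2 = 3.44015 × (1/1) = 3.44015 mol
Theoretical yield = 3.44015 mol × 44.01 g/mol = 151.4 g
Actual yield = 143.8 g
Percent yield = (143.8 / 151.4) × 100% = 95.0%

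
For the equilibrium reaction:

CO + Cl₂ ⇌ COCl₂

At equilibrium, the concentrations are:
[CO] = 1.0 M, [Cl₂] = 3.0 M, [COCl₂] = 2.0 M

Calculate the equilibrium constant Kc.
K_c = 0.6667

Kc = ([COCl₂]) / ([CO] × [Cl₂])
   = ((2.0)) / ((1.0)·(3.0))
   = 2 / 3 = 0.6667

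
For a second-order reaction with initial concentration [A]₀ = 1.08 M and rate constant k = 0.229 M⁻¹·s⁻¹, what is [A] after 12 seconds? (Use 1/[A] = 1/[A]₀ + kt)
0.2722 M

1/[A] = 1/[A]₀ + k·t = 1/1.08 + (0.229)·(12) = 0.9259 + 2.7480 = 3.6739
[A] = 1/3.6739 = 0.2722 M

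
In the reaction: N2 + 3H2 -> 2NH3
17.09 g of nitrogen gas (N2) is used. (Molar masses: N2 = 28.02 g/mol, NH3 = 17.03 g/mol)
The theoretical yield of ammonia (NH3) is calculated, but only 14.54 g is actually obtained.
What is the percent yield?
Moles of N2 = 17.09 g ÷ 28.02 g/mol = 0.609921 mol
Mole ratio: 2 mol NH3 / 1 mol N2
Moles of NH3 = 0.609921 × (2/1) = 1.21984 mol
Theoretical yield = 1.21984 mol × 17.03 g/mol = 20.774 g
Actual yield = 14.54 g
Percent yield = (14.54 / 20.774) × 100% = 70.0%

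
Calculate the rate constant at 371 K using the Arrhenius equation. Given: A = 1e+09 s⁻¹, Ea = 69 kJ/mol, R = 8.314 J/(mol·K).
1.93e-01 s⁻¹

k = A·exp(-Ea/(R·T)) = 1e+09·exp(-69000/(8.314·371)) = 1e+09·exp(-22.3700) = 1e+09·1.9269e-10 = 1.93e-01 s⁻¹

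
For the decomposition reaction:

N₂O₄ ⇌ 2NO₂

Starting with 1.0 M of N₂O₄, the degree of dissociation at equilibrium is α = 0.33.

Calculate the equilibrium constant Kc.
K_c = 0.6501

x = α·[A]₀ = 0.33 × 1.0 = 0.33 M dissociated.
At eq: [N₂O₄] = 1.0 − 0.33 = 0.67 M; [NO₂] = 2x = 0.66 M.
Kc = [NO₂]²/[N₂O₄] = (0.66)²/0.67 = 0.6501.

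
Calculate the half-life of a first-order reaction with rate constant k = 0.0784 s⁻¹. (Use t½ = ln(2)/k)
8.84 s

t½ = ln(2)/k = 0.6931/0.0784 = 8.84 s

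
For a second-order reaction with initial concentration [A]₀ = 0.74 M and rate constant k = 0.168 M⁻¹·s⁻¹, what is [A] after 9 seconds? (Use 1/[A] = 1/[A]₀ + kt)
0.3492 M

1/[A] = 1/[A]₀ + k·t = 1/0.74 + (0.168)·(9) = 1.3514 + 1.5120 = 2.8634
[A] = 1/2.8634 = 0.3492 M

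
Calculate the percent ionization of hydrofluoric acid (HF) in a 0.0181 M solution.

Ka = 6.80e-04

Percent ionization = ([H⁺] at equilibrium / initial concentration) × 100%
Percent ionization = 17.6%

Let x = [H⁺]. Ka = x²/(C - x) ⇒ x² + (6.80e-04)x - (6.80e-04)(0.0181) = 0. x = 3.1847e-03. Percent = (3.1847e-03/0.0181) × 100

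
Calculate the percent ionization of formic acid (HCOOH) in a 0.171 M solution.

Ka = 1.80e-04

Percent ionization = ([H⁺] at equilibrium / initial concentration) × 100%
Percent ionization = 3.19%

Let x = [H⁺]. Ka = x²/(C - x) ⇒ x² + (1.80e-04)x - (1.80e-04)(0.171) = 0. x = 5.4587e-03. Percent = (5.4587e-03/0.171) × 100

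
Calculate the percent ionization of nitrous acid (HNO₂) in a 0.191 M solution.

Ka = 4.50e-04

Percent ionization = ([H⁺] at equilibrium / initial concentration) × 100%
Percent ionization = 4.74%

Let x = [H⁺]. Ka = x²/(C - x) ⇒ x² + (4.50e-04)x - (4.50e-04)(0.191) = 0. x = 9.0487e-03. Percent = (9.0487e-03/0.191) × 100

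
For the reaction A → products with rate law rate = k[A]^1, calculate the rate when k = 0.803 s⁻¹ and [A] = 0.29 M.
0.2329 M/s

rate = k·[A]^1 = 0.803·(0.29)^1 = 0.803·0.29 = 0.2329 M/s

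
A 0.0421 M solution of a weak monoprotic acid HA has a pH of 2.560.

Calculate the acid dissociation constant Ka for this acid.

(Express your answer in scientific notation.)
K_a = 1.93e-04

[H⁺] = 10^(−pH) = 10^(−2.560) = 2.754e-03 M. For HA ⇌ H⁺ + A⁻, Ka = x²/(C − x) = (2.754e-03)²/(0.0421 − 2.754e-03) = 1.93e-04.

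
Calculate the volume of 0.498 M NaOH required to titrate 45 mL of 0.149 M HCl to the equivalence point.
V_{base} = 13.5 mL

At equivalence: moles acid = moles base.
moles HCl = 0.149 M × 0.045 L = 0.006705 mol
V_NaOH = 0.006705 mol ÷ 0.498 M = 0.01346 L = 13.5 mL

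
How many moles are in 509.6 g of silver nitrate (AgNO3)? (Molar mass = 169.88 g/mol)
Moles = 509.6 g ÷ 169.88 g/mol = 3 mol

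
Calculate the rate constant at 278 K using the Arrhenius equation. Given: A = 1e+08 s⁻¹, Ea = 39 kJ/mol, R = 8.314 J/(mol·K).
4.70e+00 s⁻¹

k = A·exp(-Ea/(R·T)) = 1e+08·exp(-39000/(8.314·278)) = 1e+08·exp(-16.8737) = 1e+08·4.6974e-08 = 4.70e+00 s⁻¹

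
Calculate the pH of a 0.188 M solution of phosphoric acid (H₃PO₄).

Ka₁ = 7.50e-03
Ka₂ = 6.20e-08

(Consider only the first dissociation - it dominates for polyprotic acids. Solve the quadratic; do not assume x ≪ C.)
pH = 1.47

x² + Ka₁·x − Ka₁·C = 0 with Ka₁ = 7.50e-03, C = 0.188.
x = (−Ka₁ + √(Ka₁² + 4·Ka₁·C))/2 = 3.3987e-02 M, so pH = 1.47.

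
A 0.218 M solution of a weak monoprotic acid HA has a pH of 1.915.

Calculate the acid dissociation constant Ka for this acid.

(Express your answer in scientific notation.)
K_a = 7.19e-04

[H⁺] = 10^(−pH) = 10^(−1.915) = 1.216e-02 M. For HA ⇌ H⁺ + A⁻, Ka = x²/(C − x) = (1.216e-02)²/(0.218 − 1.216e-02) = 7.19e-04.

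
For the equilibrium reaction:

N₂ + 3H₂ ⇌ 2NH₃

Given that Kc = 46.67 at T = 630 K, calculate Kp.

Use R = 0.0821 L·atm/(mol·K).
K_p = 0.0174

Δn = (moles gaseous products) − (moles gaseous reactants) = -2
T = 630 K; RT = 0.0821 × 630 = 51.723
Kp = Kc·(RT)^Δn = 46.67 × (51.723)^-2 = 46.67 × 0.000373794 = 0.0174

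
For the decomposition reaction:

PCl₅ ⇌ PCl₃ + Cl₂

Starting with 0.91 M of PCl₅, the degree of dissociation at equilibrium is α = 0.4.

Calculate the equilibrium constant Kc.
K_c = 0.2427

x = α·[A]₀ = 0.4 × 0.91 = 0.364 M dissociated.
At eq: [PCl₅] = 0.91 − 0.364 = 0.546 M; [PCl₃] = [Cl₂] = x = 0.364 M.
Kc = [PCl₃][Cl₂]/[PCl₅] = (0.364)²/0.546 = 0.2427.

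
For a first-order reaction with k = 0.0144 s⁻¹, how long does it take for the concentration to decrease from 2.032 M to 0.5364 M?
92.49 s

From ln[A] = ln[A]₀ - k·t: t = ln([A]₀/[A])/k = ln(2.032/0.5364)/0.0144 = ln(3.7882)/0.0144 = 1.3319/0.0144 = 92.49 s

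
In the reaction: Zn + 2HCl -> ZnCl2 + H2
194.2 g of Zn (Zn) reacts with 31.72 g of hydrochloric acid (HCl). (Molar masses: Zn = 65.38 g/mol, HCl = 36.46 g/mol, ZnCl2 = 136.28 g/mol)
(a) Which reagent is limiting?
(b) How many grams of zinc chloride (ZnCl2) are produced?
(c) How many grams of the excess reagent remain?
(a) HCl, (b) 59.28 g, (c) 165.8 g

Moles of Zn = 194.2 g ÷ 65.38 g/mol = 2.97033 mol
Moles of HCl = 31.72 g ÷ 36.46 g/mol = 0.869995 mol
Moles ÷ coefficient: Zn: 2.97033/1 = 2.97, HCl: 0.869995/2 = 0.435
(a) HCl has the smaller value, so HCl is the limiting reagent.
(b) Moles of ZnCl2 = 0.869995 mol HCl × (1/2) = 0.434997 mol; mass = 0.434997 mol × 136.28 g/mol = 59.28 g
(c) Zn consumed = 0.869995 × (1/2) = 0.434997 mol; remaining = 2.97033 − 0.434997 = 2.53533 mol; mass = 2.53533 mol × 65.38 g/mol = 165.8 g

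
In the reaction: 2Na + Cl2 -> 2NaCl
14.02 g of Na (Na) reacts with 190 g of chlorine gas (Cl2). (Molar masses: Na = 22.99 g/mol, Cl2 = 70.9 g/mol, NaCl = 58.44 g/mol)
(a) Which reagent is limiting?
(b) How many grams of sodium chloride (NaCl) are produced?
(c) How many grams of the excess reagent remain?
(a) Na, (b) 35.64 g, (c) 168.4 g

Moles of Na = 14.02 g ÷ 22.99 g/mol = 0.60983 mol
Moles of Cl2 = 190 g ÷ 70.9 g/mol = 2.67983 mol
Moles ÷ coefficient: Na: 0.60983/2 = 0.3049, Cl2: 2.67983/1 = 2.68
(a) Na has the smaller value, so Na is the limiting reagent.
(b) Moles of NaCl = 0.60983 mol Na × (2/2) = 0.60983 mol; mass = 0.60983 mol × 58.44 g/mol = 35.64 g
(c) Cl2 consumed = 0.60983 × (1/2) = 0.304915 mol; remaining = 2.67983 − 0.304915 = 2.37492 mol; mass = 2.37492 mol × 70.9 g/mol = 168.4 g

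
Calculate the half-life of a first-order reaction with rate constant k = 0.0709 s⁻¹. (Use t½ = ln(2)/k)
9.78 s

t½ = ln(2)/k = 0.6931/0.0709 = 9.78 s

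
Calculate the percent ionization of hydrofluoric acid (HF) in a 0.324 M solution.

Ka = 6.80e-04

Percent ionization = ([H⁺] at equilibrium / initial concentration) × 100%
Percent ionization = 4.48%

Let x = [H⁺]. Ka = x²/(C - x) ⇒ x² + (6.80e-04)x - (6.80e-04)(0.324) = 0. x = 1.4507e-02. Percent = (1.4507e-02/0.324) × 100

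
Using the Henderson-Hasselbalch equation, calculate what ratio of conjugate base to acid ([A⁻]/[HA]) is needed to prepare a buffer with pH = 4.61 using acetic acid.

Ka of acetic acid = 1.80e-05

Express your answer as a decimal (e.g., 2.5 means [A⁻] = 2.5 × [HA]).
[A⁻]/[HA] = 0.733

pKa = −log(1.80e-05) = 4.7447. pH = pKa + log([A⁻]/[HA]). 4.61 = 4.7447 + log(ratio). log(ratio) = 4.61 − 4.7447 = -0.1347. ratio = 10^(-0.1347) = 0.733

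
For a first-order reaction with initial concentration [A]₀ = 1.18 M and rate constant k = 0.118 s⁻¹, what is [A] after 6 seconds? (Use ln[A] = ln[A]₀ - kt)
0.5813 M

ln[A] = ln[A]₀ - k·t = ln(1.18) - (0.118)·(6) = 0.1655 - 0.7080 = -0.5425
[A] = e^(-0.5425) = 0.5813 M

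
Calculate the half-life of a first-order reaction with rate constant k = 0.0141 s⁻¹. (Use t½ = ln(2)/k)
49.16 s

t½ = ln(2)/k = 0.6931/0.0141 = 49.16 s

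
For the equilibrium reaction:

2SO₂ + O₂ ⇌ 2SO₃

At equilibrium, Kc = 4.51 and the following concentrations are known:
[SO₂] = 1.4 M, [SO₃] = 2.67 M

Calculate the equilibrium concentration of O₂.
[O₂] = 0.8065 M

Kc = ([SO₃]^2) / ([SO₂]^2 × [O₂]) = 4.51
[O₂]^1 = (product terms)/(Kc · other reactant terms) = 7.1289 / (4.51 · 1.96) = 0.80647
[O₂] = 0.8065 M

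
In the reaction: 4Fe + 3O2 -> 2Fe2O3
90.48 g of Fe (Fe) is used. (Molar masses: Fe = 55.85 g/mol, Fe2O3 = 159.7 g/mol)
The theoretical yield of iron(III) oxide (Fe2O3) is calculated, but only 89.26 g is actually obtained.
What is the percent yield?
Moles of Fe = 90.48 g ÷ 55.85 g/mol = 1.62005 mol
Mole ratio: 2 mol Fe2O3 / 4 mol Fe
Moles of Fe2O3 = 1.62005 × (2/4) = 0.810027 mol
Theoretical yield = 0.810027 mol × 159.7 g/mol = 129.36 g
Actual yield = 89.26 g
Percent yield = (89.26 / 129.36) × 100% = 69.0%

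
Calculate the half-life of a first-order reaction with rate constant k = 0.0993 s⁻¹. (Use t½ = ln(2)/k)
6.98 s

t½ = ln(2)/k = 0.6931/0.0993 = 6.98 s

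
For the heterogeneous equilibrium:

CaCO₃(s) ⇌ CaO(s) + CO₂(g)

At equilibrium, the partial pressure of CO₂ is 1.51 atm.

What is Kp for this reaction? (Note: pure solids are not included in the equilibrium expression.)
K_p = 1.51

Solids (CaCO₃, CaO) have activity 1 and are excluded.
Kp = P(CO₂) = 1.51.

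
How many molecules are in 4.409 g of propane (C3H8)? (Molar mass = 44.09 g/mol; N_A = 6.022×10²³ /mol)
Moles = 4.409 g ÷ 44.09 g/mol = 0.1 mol
Molecules = 0.1 mol × 6.022×10²³ /mol = 6.022e+22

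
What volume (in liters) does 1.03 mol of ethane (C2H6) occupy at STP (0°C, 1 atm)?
At STP, 1 mol of gas occupies 22.4 L
Volume = 1.03 mol × 22.4 L/mol = 23.07 L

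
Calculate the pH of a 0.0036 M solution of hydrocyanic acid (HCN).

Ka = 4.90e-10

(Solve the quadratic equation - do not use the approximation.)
pH = 5.88

x² + Ka×x - Ka×C = 0. Using quadratic formula: [H⁺] = 1.3279e-06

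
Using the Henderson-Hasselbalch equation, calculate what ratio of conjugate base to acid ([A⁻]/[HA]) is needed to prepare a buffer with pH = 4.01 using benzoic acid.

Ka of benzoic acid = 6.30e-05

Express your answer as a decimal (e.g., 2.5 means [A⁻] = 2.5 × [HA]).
[A⁻]/[HA] = 0.645

pKa = −log(6.30e-05) = 4.2007. pH = pKa + log([A⁻]/[HA]). 4.01 = 4.2007 + log(ratio). log(ratio) = 4.01 − 4.2007 = -0.1907. ratio = 10^(-0.1907) = 0.645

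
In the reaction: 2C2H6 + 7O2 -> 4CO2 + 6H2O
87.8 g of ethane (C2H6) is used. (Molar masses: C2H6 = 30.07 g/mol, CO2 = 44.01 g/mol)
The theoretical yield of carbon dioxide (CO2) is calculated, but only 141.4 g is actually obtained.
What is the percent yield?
Moles of C2H6 = 87.8 g ÷ 30.07 g/mol = 2.91985 mol
Mole ratio: 4 mol CO2 / 2 mol C2H6
Moles of CO2 = 2.91985 × (4/2) = 5.83971 mol
Theoretical yield = 5.83971 mol × 44.01 g/mol = 257.01 g
Actual yield = 141.4 g
Percent yield = (141.4 / 257.01) × 100% = 55.0%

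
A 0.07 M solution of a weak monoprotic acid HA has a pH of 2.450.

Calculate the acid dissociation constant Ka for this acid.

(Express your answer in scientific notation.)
K_a = 1.89e-04

[H⁺] = 10^(−pH) = 10^(−2.450) = 3.548e-03 M. For HA ⇌ H⁺ + A⁻, Ka = x²/(C − x) = (3.548e-03)²/(0.07 − 3.548e-03) = 1.89e-04.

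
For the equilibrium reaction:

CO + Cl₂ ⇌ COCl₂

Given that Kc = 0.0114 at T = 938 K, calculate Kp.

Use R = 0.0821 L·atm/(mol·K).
K_p = 1.48e-04

Δn = (moles gaseous products) − (moles gaseous reactants) = -1
T = 938 K; RT = 0.0821 × 938 = 77.0098
Kp = Kc·(RT)^Δn = 0.0114 × (77.0098)^-1 = 0.0114 × 0.0129854 = 1.48e-04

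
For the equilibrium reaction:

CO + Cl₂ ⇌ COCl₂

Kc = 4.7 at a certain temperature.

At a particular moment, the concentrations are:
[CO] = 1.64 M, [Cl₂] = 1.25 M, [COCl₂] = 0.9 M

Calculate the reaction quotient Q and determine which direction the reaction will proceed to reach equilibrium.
Q = 0.439, Q < K, reaction proceeds forward (toward products)

Q = ([COCl₂]) / ([CO] × [Cl₂])
  = ((0.9)) / ((1.64)·(1.25)) = 0.9/2.05 = 0.439
Since Q = 0.439 < Kc = 4.7, the reaction proceeds forward (toward products) to reach equilibrium.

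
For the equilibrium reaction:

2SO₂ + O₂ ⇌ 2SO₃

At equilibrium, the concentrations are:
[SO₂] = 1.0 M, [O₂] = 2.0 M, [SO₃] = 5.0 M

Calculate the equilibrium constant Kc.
K_c = 12.5000

Kc = ([SO₃]^2) / ([SO₂]^2 × [O₂])
   = ((5.0)^2) / ((1.0)^2·(2.0))
   = 25 / 2 = 12.5000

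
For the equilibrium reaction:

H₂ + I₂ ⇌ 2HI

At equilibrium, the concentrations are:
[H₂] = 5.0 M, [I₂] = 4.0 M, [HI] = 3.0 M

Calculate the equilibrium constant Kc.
K_c = 0.4500

Kc = ([HI]^2) / ([H₂] × [I₂])
   = ((3.0)^2) / ((5.0)·(4.0))
   = 9 / 20 = 0.4500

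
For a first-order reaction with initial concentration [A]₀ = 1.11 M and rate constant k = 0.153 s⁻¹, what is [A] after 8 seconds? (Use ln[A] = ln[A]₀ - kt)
0.3264 M

ln[A] = ln[A]₀ - k·t = ln(1.11) - (0.153)·(8) = 0.1044 - 1.2240 = -1.1196
[A] = e^(-1.1196) = 0.3264 M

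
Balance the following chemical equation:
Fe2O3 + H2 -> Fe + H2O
Balanced equation:
Fe2O3 + 3H2 -> 2Fe + 3H2O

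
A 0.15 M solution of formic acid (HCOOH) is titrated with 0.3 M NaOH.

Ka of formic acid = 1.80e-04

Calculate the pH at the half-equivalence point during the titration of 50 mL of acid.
pH = pKa = 3.74

At the half-equivalence point, [HA] = [A⁻], so by Henderson–Hasselbalch pH = pKa + log(1) = pKa.
pKa = −log(1.80e-04) = 3.74.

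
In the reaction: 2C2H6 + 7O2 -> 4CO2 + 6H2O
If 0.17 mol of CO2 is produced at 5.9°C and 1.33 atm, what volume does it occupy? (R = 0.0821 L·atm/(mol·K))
T = 5.9°C + 273.15 = 279.05 K
V = nRT/P = (0.17 × 0.0821 × 279.05) / 1.33
V = 2.93 L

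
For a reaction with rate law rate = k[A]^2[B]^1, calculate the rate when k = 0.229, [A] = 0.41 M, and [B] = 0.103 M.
0.003965 M/s

rate = k·[A]^2·[B]^1 = 0.229·(0.41)^2·(0.103)^1 = 0.229·0.1681·0.103 = 0.003965 M/s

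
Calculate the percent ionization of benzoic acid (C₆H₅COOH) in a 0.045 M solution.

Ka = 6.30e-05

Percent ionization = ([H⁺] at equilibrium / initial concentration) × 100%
Percent ionization = 3.67%

Let x = [H⁺]. Ka = x²/(C - x) ⇒ x² + (6.30e-05)x - (6.30e-05)(0.045) = 0. x = 1.6525e-03. Percent = (1.6525e-03/0.045) × 100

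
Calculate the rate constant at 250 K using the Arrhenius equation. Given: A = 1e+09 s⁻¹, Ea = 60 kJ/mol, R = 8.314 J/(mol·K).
2.91e-04 s⁻¹

k = A·exp(-Ea/(R·T)) = 1e+09·exp(-60000/(8.314·250)) = 1e+09·exp(-28.8670) = 1e+09·2.9056e-13 = 2.91e-04 s⁻¹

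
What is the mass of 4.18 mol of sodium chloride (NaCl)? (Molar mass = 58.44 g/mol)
Mass = 4.18 mol × 58.44 g/mol = 244.3 g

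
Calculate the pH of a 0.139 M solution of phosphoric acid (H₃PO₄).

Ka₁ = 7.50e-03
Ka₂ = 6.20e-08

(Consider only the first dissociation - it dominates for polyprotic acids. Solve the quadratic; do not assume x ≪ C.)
pH = 1.54

x² + Ka₁·x − Ka₁·C = 0 with Ka₁ = 7.50e-03, C = 0.139.
x = (−Ka₁ + √(Ka₁² + 4·Ka₁·C))/2 = 2.8755e-02 M, so pH = 1.54.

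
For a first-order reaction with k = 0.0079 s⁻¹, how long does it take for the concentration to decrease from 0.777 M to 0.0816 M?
285.27 s

From ln[A] = ln[A]₀ - k·t: t = ln([A]₀/[A])/k = ln(0.777/0.0816)/0.0079 = ln(9.5221)/0.0079 = 2.2536/0.0079 = 285.27 s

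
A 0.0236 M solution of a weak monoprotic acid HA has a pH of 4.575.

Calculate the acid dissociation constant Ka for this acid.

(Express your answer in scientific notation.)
K_a = 3.00e-08

[H⁺] = 10^(−pH) = 10^(−4.575) = 2.661e-05 M. For HA ⇌ H⁺ + A⁻, Ka = x²/(C − x) = (2.661e-05)²/(0.0236 − 2.661e-05) = 3.00e-08.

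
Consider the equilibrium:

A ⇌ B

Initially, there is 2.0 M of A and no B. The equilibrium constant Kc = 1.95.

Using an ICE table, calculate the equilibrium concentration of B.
[B] = 1.322 M

ICE: [A] = 2.0 − x, [B] = x.
Kc = x/(2.0 − x) = 1.95 ⇒ x = 1.95·2.0/(1 + 1.95) = 3.9/2.95 = 1.322.
[B] = x = 1.322 M.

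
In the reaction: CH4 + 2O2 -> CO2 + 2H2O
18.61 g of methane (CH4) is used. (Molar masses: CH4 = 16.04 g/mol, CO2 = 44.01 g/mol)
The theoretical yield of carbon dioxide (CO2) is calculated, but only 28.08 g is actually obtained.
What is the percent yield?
Moles of CH4 = 18.61 g ÷ 16.04 g/mol = 1.16022 mol
Mole ratio: 1 mol CO2 / 1 mol CH4
Moles of CO2 = 1.16022 × (1/1) = 1.16022 mol
Theoretical yield = 1.16022 mol × 44.01 g/mol = 51.061 g
Actual yield = 28.08 g
Percent yield = (28.08 / 51.061) × 100% = 55.0%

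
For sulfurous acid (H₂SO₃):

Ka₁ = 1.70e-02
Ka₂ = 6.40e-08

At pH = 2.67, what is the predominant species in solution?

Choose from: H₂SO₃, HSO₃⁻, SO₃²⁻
HSO₃⁻

pKa1 = 1.77, pKa2 = 7.19. Each pKa is the crossover between adjacent species; pH = 2.67 lies in the region where HSO₃⁻ predominates.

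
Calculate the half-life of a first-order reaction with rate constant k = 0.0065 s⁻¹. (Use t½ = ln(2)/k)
106.64 s

t½ = ln(2)/k = 0.6931/0.0065 = 106.64 s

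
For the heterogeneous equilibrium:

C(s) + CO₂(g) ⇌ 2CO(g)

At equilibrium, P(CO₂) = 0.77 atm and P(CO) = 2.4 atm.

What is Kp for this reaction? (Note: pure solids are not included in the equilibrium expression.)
K_p = 7.481

Solid C is excluded.
Kp = P(CO)²/P(CO₂) = (2.4)²/0.77 = 5.76/0.77 = 7.481.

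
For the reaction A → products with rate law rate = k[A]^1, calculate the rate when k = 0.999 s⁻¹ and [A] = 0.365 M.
0.3646 M/s

rate = k·[A]^1 = 0.999·(0.365)^1 = 0.999·0.365 = 0.3646 M/s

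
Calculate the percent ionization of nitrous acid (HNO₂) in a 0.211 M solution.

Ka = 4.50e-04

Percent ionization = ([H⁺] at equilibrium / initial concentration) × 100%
Percent ionization = 4.51%

Let x = [H⁺]. Ka = x²/(C - x) ⇒ x² + (4.50e-04)x - (4.50e-04)(0.211) = 0. x = 9.5218e-03. Percent = (9.5218e-03/0.211) × 100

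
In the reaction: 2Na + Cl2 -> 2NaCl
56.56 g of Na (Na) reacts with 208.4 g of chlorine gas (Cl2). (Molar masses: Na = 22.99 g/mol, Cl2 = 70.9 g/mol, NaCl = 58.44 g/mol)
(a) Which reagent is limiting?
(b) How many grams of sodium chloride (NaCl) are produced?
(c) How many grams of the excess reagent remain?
(a) Na, (b) 143.8 g, (c) 121.2 g

Moles of Na = 56.56 g ÷ 22.99 g/mol = 2.4602 mol
Moles of Cl2 = 208.4 g ÷ 70.9 g/mol = 2.93935 mol
Moles ÷ coefficient: Na: 2.4602/2 = 1.23, Cl2: 2.93935/1 = 2.939
(a) Na has the smaller value, so Na is the limiting reagent.
(b) Moles of NaCl = 2.4602 mol Na × (2/2) = 2.4602 mol; mass = 2.4602 mol × 58.44 g/mol = 143.8 g
(c) Cl2 consumed = 2.4602 × (1/2) = 1.2301 mol; remaining = 2.93935 − 1.2301 = 1.70925 mol; mass = 1.70925 mol × 70.9 g/mol = 121.2 g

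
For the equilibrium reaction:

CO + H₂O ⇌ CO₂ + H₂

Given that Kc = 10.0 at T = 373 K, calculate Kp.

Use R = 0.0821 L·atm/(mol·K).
K_p = 10.0000

Δn = (moles gaseous products) − (moles gaseous reactants) = 0
T = 373 K; RT = 0.0821 × 373 = 30.6233
Kp = Kc·(RT)^Δn = 10.0 × (30.6233)^0 = 10.0 × 1 = 10.0000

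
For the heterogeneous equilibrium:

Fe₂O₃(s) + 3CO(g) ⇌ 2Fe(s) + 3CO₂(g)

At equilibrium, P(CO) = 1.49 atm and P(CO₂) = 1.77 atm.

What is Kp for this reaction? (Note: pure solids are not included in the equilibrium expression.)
K_p = 1.676

Solids (Fe₂O₃, Fe) are excluded.
Kp = P(CO₂)³/P(CO)³ = (1.77)³/(1.49)³ = 5.545/3.308 = 1.676.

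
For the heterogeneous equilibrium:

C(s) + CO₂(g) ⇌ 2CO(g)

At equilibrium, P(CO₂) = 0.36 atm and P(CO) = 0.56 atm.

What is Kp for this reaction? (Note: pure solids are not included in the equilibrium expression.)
K_p = 0.871

Solid C is excluded.
Kp = P(CO)²/P(CO₂) = (0.56)²/0.36 = 0.3136/0.36 = 0.871.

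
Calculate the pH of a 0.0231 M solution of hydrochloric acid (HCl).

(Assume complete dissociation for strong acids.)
pH = 1.64

[H⁺] = 0.0231 M for strong acid. pH = -log[H⁺] = -log(0.0231)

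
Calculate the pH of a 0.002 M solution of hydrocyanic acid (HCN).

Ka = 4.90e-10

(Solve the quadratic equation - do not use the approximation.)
pH = 6.00

x² + Ka×x - Ka×C = 0. Using quadratic formula: [H⁺] = 9.8970e-07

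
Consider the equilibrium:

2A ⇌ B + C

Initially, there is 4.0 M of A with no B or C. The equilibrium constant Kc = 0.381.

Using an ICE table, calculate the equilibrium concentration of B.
[B] = 1.105 M

ICE: [A] = 4.0 − 2x, [B] = [C] = x.
Kc = x²/(4.0 − 2x)² = 0.381 ⇒ √Kc = x/(4.0 − 2x).
x = √0.381·4.0/(1 + 2√0.381) = 0.61725·4.0/2.2345 = 1.1049.
[B] = x = 1.105 M.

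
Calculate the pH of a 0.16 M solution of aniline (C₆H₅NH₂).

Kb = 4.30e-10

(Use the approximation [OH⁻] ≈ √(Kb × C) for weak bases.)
pH = 8.92

[OH⁻] = √(Kb × C) = √(4.30e-10 × 0.16) = 8.2946e-06. pOH = 5.08, pH = 14 - pOH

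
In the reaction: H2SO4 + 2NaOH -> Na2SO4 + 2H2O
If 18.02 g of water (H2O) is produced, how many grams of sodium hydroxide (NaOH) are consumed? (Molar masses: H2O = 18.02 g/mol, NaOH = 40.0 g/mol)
Moles of H2O = 18.02 g ÷ 18.02 g/mol = 1 mol
Mole ratio: 2 mol NaOH / 2 mol H2O
Moles of NaOH = 1 × (2/2) = 1 mol
Mass of NaOH = 1 mol × 40.0 g/mol = 40 g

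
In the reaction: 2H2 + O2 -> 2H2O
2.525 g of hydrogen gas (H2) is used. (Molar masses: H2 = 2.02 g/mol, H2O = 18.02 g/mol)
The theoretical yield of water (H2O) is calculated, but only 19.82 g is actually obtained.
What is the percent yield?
Moles of H2 = 2.525 g ÷ 2.02 g/mol = 1.25 mol
Mole ratio: 2 mol H2O / 2 mol H2
Moles of H2O = 1.25 × (2/2) = 1.25 mol
Theoretical yield = 1.25 mol × 18.02 g/mol = 22.525 g
Actual yield = 19.82 g
Percent yield = (19.82 / 22.525) × 100% = 88.0%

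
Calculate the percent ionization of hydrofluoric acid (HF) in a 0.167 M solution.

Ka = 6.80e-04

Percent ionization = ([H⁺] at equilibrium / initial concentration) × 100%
Percent ionization = 6.18%

Let x = [H⁺]. Ka = x²/(C - x) ⇒ x² + (6.80e-04)x - (6.80e-04)(0.167) = 0. x = 1.0322e-02. Percent = (1.0322e-02/0.167) × 100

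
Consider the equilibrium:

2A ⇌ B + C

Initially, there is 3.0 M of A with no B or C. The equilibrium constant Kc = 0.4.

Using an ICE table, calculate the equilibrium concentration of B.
[B] = 0.838 M

ICE: [A] = 3.0 − 2x, [B] = [C] = x.
Kc = x²/(3.0 − 2x)² = 0.4 ⇒ √Kc = x/(3.0 − 2x).
x = √0.4·3.0/(1 + 2√0.4) = 0.63246·3.0/2.2649 = 0.83772.
[B] = x = 0.838 M.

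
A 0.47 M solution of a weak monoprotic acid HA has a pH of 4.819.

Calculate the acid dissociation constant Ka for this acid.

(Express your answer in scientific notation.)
K_a = 4.90e-10

[H⁺] = 10^(−pH) = 10^(−4.819) = 1.517e-05 M. For HA ⇌ H⁺ + A⁻, Ka = x²/(C − x) = (1.517e-05)²/(0.47 − 1.517e-05) = 4.90e-10.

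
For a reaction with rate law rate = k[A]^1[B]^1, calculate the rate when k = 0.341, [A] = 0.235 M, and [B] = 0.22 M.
0.01763 M/s

rate = k·[A]^1·[B]^1 = 0.341·(0.235)^1·(0.22)^1 = 0.341·0.235·0.22 = 0.01763 M/s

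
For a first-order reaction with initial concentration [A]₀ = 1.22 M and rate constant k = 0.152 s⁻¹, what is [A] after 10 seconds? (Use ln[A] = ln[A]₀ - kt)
0.2668 M

ln[A] = ln[A]₀ - k·t = ln(1.22) - (0.152)·(10) = 0.1989 - 1.5200 = -1.3211
[A] = e^(-1.3211) = 0.2668 M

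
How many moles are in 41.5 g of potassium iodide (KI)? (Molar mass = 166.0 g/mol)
Moles = 41.5 g ÷ 166.0 g/mol = 0.25 mol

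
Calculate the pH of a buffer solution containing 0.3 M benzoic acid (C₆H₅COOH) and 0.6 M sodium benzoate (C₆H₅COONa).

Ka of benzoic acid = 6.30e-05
pH = 4.50

pKa = -log(6.30e-05) = 4.20. pH = pKa + log([A⁻]/[HA]) = 4.20 + log(0.6/0.3)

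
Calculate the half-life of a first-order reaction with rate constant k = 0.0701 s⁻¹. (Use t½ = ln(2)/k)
9.89 s

t½ = ln(2)/k = 0.6931/0.0701 = 9.89 s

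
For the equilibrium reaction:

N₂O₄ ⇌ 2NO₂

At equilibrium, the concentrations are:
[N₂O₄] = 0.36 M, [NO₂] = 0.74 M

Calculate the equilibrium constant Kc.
K_c = 1.5211

Kc = ([NO₂]^2) / ([N₂O₄])
   = ((0.74)^2) / ((0.36))
   = 0.5476 / 0.36 = 1.5211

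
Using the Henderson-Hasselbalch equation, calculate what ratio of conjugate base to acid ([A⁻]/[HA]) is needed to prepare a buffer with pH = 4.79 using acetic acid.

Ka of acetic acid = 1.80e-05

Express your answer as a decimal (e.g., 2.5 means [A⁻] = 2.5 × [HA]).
[A⁻]/[HA] = 1.110

pKa = −log(1.80e-05) = 4.7447. pH = pKa + log([A⁻]/[HA]). 4.79 = 4.7447 + log(ratio). log(ratio) = 4.79 − 4.7447 = 0.0453. ratio = 10^(0.0453) = 1.110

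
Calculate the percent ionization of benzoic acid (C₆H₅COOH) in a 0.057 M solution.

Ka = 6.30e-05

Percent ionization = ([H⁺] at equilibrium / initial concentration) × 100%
Percent ionization = 3.27%

Let x = [H⁺]. Ka = x²/(C - x) ⇒ x² + (6.30e-05)x - (6.30e-05)(0.057) = 0. x = 1.8638e-03. Percent = (1.8638e-03/0.057) × 100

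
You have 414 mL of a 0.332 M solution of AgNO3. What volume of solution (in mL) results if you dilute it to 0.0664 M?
Using M₁V₁ = M₂V₂:
0.332 × 414 = 0.0664 × V₂
V₂ = (0.332 × 414) / 0.0664 = 2070 mL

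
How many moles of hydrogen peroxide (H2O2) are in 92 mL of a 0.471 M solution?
Moles = Molarity × Volume (L)
Moles = 0.471 M × 0.092 L = 0.04333 mol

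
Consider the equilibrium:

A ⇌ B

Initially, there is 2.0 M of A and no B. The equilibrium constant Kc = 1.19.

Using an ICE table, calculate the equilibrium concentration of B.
[B] = 1.087 M

ICE: [A] = 2.0 − x, [B] = x.
Kc = x/(2.0 − x) = 1.19 ⇒ x = 1.19·2.0/(1 + 1.19) = 2.38/2.19 = 1.087.
[B] = x = 1.087 M.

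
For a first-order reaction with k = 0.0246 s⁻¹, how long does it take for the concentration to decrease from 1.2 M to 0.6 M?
28.18 s

From ln[A] = ln[A]₀ - k·t: t = ln([A]₀/[A])/k = ln(1.2/0.6)/0.0246 = ln(2.0000)/0.0246 = 0.6931/0.0246 = 28.18 s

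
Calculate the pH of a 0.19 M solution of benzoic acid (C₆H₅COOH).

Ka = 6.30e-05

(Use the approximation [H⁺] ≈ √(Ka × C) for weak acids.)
pH = 2.46

[H⁺] = √(Ka × C) = √(6.30e-05 × 0.19) = 3.4598e-03. pH = -log(3.4598e-03)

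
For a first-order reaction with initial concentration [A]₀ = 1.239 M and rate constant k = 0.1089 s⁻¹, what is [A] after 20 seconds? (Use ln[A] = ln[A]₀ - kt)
0.1403 M

ln[A] = ln[A]₀ - k·t = ln(1.239) - (0.1089)·(20) = 0.2143 - 2.1780 = -1.9637
[A] = e^(-1.9637) = 0.1403 M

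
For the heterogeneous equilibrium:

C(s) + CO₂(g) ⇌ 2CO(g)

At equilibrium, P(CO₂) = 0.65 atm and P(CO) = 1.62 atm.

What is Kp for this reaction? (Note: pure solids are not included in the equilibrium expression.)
K_p = 4.038

Solid C is excluded.
Kp = P(CO)²/P(CO₂) = (1.62)²/0.65 = 2.624/0.65 = 4.038.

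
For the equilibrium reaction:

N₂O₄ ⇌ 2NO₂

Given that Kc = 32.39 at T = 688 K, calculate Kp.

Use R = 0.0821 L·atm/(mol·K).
K_p = 1.83e+03

Δn = (moles gaseous products) − (moles gaseous reactants) = 1
T = 688 K; RT = 0.0821 × 688 = 56.4848
Kp = Kc·(RT)^Δn = 32.39 × (56.4848)^1 = 32.39 × 56.4848 = 1.83e+03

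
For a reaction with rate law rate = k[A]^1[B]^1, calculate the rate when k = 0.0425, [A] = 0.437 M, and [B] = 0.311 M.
0.005776 M/s

rate = k·[A]^1·[B]^1 = 0.0425·(0.437)^1·(0.311)^1 = 0.0425·0.437·0.311 = 0.005776 M/s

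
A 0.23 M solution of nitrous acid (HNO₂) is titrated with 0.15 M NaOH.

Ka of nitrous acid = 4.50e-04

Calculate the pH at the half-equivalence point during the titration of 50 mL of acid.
pH = pKa = 3.35

At the half-equivalence point, [HA] = [A⁻], so by Henderson–Hasselbalch pH = pKa + log(1) = pKa.
pKa = −log(4.50e-04) = 3.35.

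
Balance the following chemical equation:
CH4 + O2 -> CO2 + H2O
Balanced equation:
CH4 + 2O2 -> CO2 + 2H2O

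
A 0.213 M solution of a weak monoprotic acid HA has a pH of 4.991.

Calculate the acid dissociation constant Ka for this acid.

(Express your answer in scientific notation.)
K_a = 4.89e-10

[H⁺] = 10^(−pH) = 10^(−4.991) = 1.021e-05 M. For HA ⇌ H⁺ + A⁻, Ka = x²/(C − x) = (1.021e-05)²/(0.213 − 1.021e-05) = 4.89e-10.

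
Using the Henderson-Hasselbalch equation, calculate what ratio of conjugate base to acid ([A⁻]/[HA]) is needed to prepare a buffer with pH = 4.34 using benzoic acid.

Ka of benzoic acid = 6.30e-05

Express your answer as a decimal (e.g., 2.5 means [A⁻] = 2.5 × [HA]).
[A⁻]/[HA] = 1.378

pKa = −log(6.30e-05) = 4.2007. pH = pKa + log([A⁻]/[HA]). 4.34 = 4.2007 + log(ratio). log(ratio) = 4.34 − 4.2007 = 0.1393. ratio = 10^(0.1393) = 1.378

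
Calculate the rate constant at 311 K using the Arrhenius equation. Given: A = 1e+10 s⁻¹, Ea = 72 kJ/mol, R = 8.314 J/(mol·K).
8.07e-03 s⁻¹

k = A·exp(-Ea/(R·T)) = 1e+10·exp(-72000/(8.314·311)) = 1e+10·exp(-27.8460) = 1e+10·8.0660e-13 = 8.07e-03 s⁻¹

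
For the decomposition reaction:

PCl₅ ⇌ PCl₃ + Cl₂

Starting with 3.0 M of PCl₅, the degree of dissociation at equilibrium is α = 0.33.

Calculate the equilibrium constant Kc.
K_c = 0.4876

x = α·[A]₀ = 0.33 × 3.0 = 0.99 M dissociated.
At eq: [PCl₅] = 3.0 − 0.99 = 2.01 M; [PCl₃] = [Cl₂] = x = 0.99 M.
Kc = [PCl₃][Cl₂]/[PCl₅] = (0.99)²/2.01 = 0.4876.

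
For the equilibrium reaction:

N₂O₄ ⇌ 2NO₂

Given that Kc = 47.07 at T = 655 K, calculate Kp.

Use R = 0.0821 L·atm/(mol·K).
K_p = 2.53e+03

Δn = (moles gaseous products) − (moles gaseous reactants) = 1
T = 655 K; RT = 0.0821 × 655 = 53.7755
Kp = Kc·(RT)^Δn = 47.07 × (53.7755)^1 = 47.07 × 53.7755 = 2.53e+03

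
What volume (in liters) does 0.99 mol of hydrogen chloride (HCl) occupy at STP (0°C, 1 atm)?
At STP, 1 mol of gas occupies 22.4 L
Volume = 0.99 mol × 22.4 L/mol = 22.18 L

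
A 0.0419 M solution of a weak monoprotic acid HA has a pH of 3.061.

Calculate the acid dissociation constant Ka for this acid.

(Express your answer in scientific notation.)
K_a = 1.84e-05

[H⁺] = 10^(−pH) = 10^(−3.061) = 8.690e-04 M. For HA ⇌ H⁺ + A⁻, Ka = x²/(C − x) = (8.690e-04)²/(0.0419 − 8.690e-04) = 1.84e-05.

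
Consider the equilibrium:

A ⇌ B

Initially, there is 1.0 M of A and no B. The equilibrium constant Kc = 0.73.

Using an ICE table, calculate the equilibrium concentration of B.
[B] = 0.422 M

ICE: [A] = 1.0 − x, [B] = x.
Kc = x/(1.0 − x) = 0.73 ⇒ x = 0.73·1.0/(1 + 0.73) = 0.73/1.73 = 0.422.
[B] = x = 0.422 M.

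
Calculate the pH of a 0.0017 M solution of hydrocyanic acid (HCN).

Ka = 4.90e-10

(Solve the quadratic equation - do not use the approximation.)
pH = 6.04

x² + Ka×x - Ka×C = 0. Using quadratic formula: [H⁺] = 9.1244e-07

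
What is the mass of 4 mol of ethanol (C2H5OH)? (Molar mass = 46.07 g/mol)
Mass = 4 mol × 46.07 g/mol = 184.3 g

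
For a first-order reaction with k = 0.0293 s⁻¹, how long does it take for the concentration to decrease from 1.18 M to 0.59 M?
23.66 s

From ln[A] = ln[A]₀ - k·t: t = ln([A]₀/[A])/k = ln(1.18/0.59)/0.0293 = ln(2.0000)/0.0293 = 0.6931/0.0293 = 23.66 s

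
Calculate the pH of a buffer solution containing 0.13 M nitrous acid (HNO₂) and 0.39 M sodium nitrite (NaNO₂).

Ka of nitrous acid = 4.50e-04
pH = 3.82

pKa = -log(4.50e-04) = 3.35. pH = pKa + log([A⁻]/[HA]) = 3.35 + log(0.39/0.13)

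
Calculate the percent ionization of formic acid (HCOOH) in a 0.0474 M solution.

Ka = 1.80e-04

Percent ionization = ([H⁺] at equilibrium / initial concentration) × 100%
Percent ionization = 5.98%

Let x = [H⁺]. Ka = x²/(C - x) ⇒ x² + (1.80e-04)x - (1.80e-04)(0.0474) = 0. x = 2.8323e-03. Percent = (2.8323e-03/0.0474) × 100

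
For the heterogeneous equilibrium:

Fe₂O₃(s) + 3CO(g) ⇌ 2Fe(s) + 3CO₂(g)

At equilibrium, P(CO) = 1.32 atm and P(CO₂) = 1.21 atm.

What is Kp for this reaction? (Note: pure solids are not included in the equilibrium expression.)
K_p = 0.770

Solids (Fe₂O₃, Fe) are excluded.
Kp = P(CO₂)³/P(CO)³ = (1.21)³/(1.32)³ = 1.772/2.3 = 0.770.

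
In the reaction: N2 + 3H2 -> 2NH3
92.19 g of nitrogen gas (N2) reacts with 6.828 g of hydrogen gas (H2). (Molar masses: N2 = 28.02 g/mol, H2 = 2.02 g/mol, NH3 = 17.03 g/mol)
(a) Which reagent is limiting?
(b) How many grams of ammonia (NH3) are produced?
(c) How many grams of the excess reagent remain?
(a) H2, (b) 38.38 g, (c) 60.62 g

Moles of N2 = 92.19 g ÷ 28.02 g/mol = 3.29015 mol
Moles of H2 = 6.828 g ÷ 2.02 g/mol = 3.3802 mol
Moles ÷ coefficient: N2: 3.29015/1 = 3.29, H2: 3.3802/3 = 1.127
(a) H2 has the smaller value, so H2 is the limiting reagent.
(b) Moles of NH3 = 3.3802 mol H2 × (2/3) = 2.25347 mol; mass = 2.25347 mol × 17.03 g/mol = 38.38 g
(c) N2 consumed = 3.3802 × (1/3) = 1.12673 mol; remaining = 3.29015 − 1.12673 = 2.16342 mol; mass = 2.16342 mol × 28.02 g/mol = 60.62 g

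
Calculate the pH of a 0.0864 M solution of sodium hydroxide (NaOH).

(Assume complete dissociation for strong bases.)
pH = 12.94

[OH⁻] = 0.0864 M for strong base. pOH = -log[OH⁻] = 1.06, pH = 14 - pOH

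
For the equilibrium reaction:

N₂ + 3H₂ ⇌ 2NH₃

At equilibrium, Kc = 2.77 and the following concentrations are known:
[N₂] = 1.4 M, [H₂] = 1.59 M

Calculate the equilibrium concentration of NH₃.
[NH₃] = 3.9482 M

Kc = ([NH₃]^2) / ([N₂] × [H₂]^3) = 2.77
[NH₃]^2 = Kc · (reactant terms)/(other product terms) = 2.77 · 5.6276 / 1 = 15.588
[NH₃] = (15.588)^(1/2) = 3.9482 M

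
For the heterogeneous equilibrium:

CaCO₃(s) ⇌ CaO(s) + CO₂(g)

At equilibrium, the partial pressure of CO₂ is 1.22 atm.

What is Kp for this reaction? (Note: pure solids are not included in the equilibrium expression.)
K_p = 1.22

Solids (CaCO₃, CaO) have activity 1 and are excluded.
Kp = P(CO₂) = 1.22.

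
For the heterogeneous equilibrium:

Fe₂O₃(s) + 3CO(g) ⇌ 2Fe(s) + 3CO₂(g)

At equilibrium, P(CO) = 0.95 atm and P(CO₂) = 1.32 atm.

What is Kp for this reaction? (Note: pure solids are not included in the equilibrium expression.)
K_p = 2.683

Solids (Fe₂O₃, Fe) are excluded.
Kp = P(CO₂)³/P(CO)³ = (1.32)³/(0.95)³ = 2.3/0.8574 = 2.683.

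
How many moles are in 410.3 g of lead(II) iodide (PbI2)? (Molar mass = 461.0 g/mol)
Moles = 410.3 g ÷ 461.0 g/mol = 0.89 mol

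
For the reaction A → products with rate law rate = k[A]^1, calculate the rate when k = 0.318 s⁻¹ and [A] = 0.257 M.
0.08173 M/s

rate = k·[A]^1 = 0.318·(0.257)^1 = 0.318·0.257 = 0.08173 M/s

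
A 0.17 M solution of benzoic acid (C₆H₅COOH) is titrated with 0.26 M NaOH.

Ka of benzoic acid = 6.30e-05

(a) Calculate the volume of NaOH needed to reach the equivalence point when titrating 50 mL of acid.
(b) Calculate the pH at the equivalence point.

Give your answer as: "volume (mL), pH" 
V = 32.7 mL, pH = 8.61

(a) At equivalence: moles acid = moles base.
moles acid = 0.17 × 0.05 = 0.0085 mol; V_NaOH = 0.0085/0.26 = 0.03269 L = 32.7 mL.
(b) At equivalence, all acid → conjugate base A⁻ at [A⁻] = 0.0085/0.08269 = 0.1028 M.
Kb = Kw/Ka = 1.0e-14/6.30e-05 = 1.587e-10; [OH⁻] = √(Kb·[A⁻]) = 4.039e-06; pOH = 5.39; pH = 14 − pOH = 8.61.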